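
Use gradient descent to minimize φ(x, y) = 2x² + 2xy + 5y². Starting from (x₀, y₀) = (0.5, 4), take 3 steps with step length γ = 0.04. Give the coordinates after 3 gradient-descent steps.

∇φ = (4x + 2y, 2x + 10y)
(x₁, y₁) = (0.5, 4) − 0.04·(10, 41) = (0.1, 2.36)
(x₂, y₂) = (0.1, 2.36) − 0.04·(5.12, 23.8) = (-0.1048, 1.408)
(x₃, y₃) = (-0.1048, 1.408) − 0.04·(2.3968, 13.8704) = (-0.200672, 0.853184)

(-0.200672, 0.853184)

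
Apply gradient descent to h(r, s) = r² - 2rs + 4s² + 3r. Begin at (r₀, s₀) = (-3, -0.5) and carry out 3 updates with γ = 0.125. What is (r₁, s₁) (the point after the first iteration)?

∇h = (2r - 2s + 3, -2r + 8s)
Step 1: at (-3, -0.5), ∇h = (-2, 2) → (-3, -0.5) − 0.125·(-2, 2) = (-2.75, -0.75)

(-2.75, -0.75)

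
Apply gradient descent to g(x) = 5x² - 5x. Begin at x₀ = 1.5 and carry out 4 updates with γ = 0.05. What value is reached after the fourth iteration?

0.5625

g′(x) = 10x - 5
Step 1: g′(1.5) = 10; x₁ = 1.5 − 0.05·10 = 1
Step 2: g′(1) = 5; x₂ = 1 − 0.05·5 = 0.75
Step 3: g′(0.75) = 2.5; x₃ = 0.75 − 0.05·2.5 = 0.625
Step 4: g′(0.625) = 1.25; x₄ = 0.625 − 0.05·1.25 = 0.5625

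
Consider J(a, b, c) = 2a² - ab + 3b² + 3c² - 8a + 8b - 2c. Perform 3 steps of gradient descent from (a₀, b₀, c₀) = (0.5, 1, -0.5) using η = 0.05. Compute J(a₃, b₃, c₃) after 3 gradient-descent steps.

-9.38843592578125

∇J = (4a - b - 8, -a + 6b + 8, 6c - 2)
(a₁, b₁, c₁) = (0.5, 1, -0.5) − 0.05·(-7, 13.5, -5) = (0.85, 0.325, -0.25)
(a₂, b₂, c₂) = (0.85, 0.325, -0.25) − 0.05·(-4.925, 9.1, -3.5) = (1.09625, -0.13, -0.075)
(a₃, b₃, c₃) = (1.09625, -0.13, -0.075) − 0.05·(-3.485, 6.12375, -2.45) = (1.2705, -0.4361875, 0.0475)
J(1.2705, -0.4361875, 0.0475) = -9.38843592578125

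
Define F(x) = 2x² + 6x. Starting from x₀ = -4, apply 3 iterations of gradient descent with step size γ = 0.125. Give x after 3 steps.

F′(x) = 4x + 6
Step 1: F′(-4) = -10; x₁ = -4 − 0.125·(-10) = -2.75
Step 2: F′(-2.75) = -5; x₂ = -2.75 − 0.125·(-5) = -2.125
Step 3: F′(-2.125) = -2.5; x₃ = -2.125 − 0.125·(-2.5) = -1.8125

-1.8125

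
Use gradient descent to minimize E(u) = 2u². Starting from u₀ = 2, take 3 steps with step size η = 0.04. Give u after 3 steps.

E′(u) = 4u
u₁ = 2 − 0.04·8 = 1.68
u₂ = 1.68 − 0.04·6.72 = 1.4112
u₃ = 1.4112 − 0.04·5.6448 = 1.185408

1.185408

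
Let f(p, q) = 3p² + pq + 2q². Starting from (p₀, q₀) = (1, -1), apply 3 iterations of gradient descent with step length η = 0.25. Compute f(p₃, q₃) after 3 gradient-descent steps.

∇f = (6p + q, p + 4q)
Step 1: at (1, -1), ∇f = (5, -3) → (1, -1) − 0.25·(5, -3) = (-0.25, -0.25)
Step 2: at (-0.25, -0.25), ∇f = (-1.75, -1.25) → (-0.25, -0.25) − 0.25·(-1.75, -1.25) = (0.1875, 0.0625)
Step 3: at (0.1875, 0.0625), ∇f = (1.1875, 0.4375) → (0.1875, 0.0625) − 0.25·(1.1875, 0.4375) = (-0.109375, -0.046875)
f(-0.109375, -0.046875) = 0.04541015625

0.04541015625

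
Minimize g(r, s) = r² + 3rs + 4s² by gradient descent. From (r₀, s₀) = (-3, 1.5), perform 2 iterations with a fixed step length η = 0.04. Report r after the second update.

∇g = (2r + 3s, 3r + 8s)
(r₁, s₁) = (-3, 1.5) − 0.04·(-1.5, 3) = (-2.94, 1.38)
(r₂, s₂) = (-2.94, 1.38) − 0.04·(-1.74, 2.22) = (-2.8704, 1.2912)
r = -2.8704

-2.8704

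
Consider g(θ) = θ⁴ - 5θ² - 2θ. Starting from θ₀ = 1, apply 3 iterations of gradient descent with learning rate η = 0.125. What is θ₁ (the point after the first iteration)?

2

g′(θ) = 4θ³ - 10θ - 2
Step 1: g′(1) = -8; θ₁ = 1 − 0.125·(-8) = 2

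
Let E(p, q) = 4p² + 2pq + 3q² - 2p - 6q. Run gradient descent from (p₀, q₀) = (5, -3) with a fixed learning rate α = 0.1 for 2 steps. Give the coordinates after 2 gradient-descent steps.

∇E = (8p + 2q - 2, 2p + 6q - 6)
Step 1: at (5, -3), ∇E = (32, -14) → (5, -3) − 0.1·(32, -14) = (1.8, -1.6)
Step 2: at (1.8, -1.6), ∇E = (9.2, -12) → (1.8, -1.6) − 0.1·(9.2, -12) = (0.88, -0.4)

(0.88, -0.4)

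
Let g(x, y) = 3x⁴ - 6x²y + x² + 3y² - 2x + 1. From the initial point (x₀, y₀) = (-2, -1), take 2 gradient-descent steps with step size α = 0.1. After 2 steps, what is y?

68.216

∇g = (12x³ - 12xy + 2x - 2, -6x² + 6y)
(x₁, y₁) = (-2, -1) − 0.1·(-126, -30) = (10.6, 2)
(x₂, y₂) = (10.6, 2) − 0.1·(14056.992, -662.16) = (-1395.0992, 68.216)
y = 68.216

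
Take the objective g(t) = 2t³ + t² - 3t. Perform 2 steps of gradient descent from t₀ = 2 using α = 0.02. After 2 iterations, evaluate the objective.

1.544634

g′(t) = 6t² + 2t - 3
t₁ = 2 − 0.02·25 = 1.5
t₂ = 1.5 − 0.02·13.5 = 1.23
g(1.23) = 1.544634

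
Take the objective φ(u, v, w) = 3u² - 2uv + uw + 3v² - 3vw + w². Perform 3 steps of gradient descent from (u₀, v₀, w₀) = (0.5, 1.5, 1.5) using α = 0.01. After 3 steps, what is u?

0.455347

∇φ = (6u - 2v + w, -2u + 6v - 3w, u - 3v + 2w)
Step 1: at (0.5, 1.5, 1.5), ∇φ = (1.5, 3.5, -1) → (0.5, 1.5, 1.5) − 0.01·(1.5, 3.5, -1) = (0.485, 1.465, 1.51)
Step 2: at (0.485, 1.465, 1.51), ∇φ = (1.49, 3.29, -0.89) → (0.485, 1.465, 1.51) − 0.01·(1.49, 3.29, -0.89) = (0.4701, 1.4321, 1.5189)
Step 3: at (0.4701, 1.4321, 1.5189), ∇φ = (1.4753, 3.0957, -0.7884) → (0.4701, 1.4321, 1.5189) − 0.01·(1.4753, 3.0957, -0.7884) = (0.455347, 1.401143, 1.526784)
u = 0.455347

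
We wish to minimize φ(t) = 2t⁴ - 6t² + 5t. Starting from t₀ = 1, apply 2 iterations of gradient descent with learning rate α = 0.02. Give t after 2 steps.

φ′(t) = 8t³ - 12t + 5
t₁ = 1 − 0.02·1 = 0.98
t₂ = 0.98 − 0.02·0.769536 = 0.96460928

0.96460928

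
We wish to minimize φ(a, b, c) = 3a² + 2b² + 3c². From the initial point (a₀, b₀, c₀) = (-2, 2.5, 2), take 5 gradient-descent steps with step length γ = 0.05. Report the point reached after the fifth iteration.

∇φ = (6a, 4b, 6c)
Step 1: at (-2, 2.5, 2), ∇φ = (-12, 10, 12) → (-2, 2.5, 2) − 0.05·(-12, 10, 12) = (-1.4, 2, 1.4)
Step 2: at (-1.4, 2, 1.4), ∇φ = (-8.4, 8, 8.4) → (-1.4, 2, 1.4) − 0.05·(-8.4, 8, 8.4) = (-0.98, 1.6, 0.98)
Step 3: at (-0.98, 1.6, 0.98), ∇φ = (-5.88, 6.4, 5.88) → (-0.98, 1.6, 0.98) − 0.05·(-5.88, 6.4, 5.88) = (-0.686, 1.28, 0.686)
Step 4: at (-0.686, 1.28, 0.686), ∇φ = (-4.116, 5.12, 4.116) → (-0.686, 1.28, 0.686) − 0.05·(-4.116, 5.12, 4.116) = (-0.4802, 1.024, 0.4802)
Step 5: at (-0.4802, 1.024, 0.4802), ∇φ = (-2.8812, 4.096, 2.8812) → (-0.4802, 1.024, 0.4802) − 0.05·(-2.8812, 4.096, 2.8812) = (-0.33614, 0.8192, 0.33614)

(-0.33614, 0.8192, 0.33614)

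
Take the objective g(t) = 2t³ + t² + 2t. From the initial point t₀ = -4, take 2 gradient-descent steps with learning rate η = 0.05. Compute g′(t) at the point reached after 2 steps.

g′(t) = 6t² + 2t + 2
Step 1: g′(-4) = 90; t₁ = -4 − 0.05·90 = -8.5
Step 2: g′(-8.5) = 418.5; t₂ = -8.5 − 0.05·418.5 = -29.425
g′(t) at (-29.425) = 5138.13375

5138.13375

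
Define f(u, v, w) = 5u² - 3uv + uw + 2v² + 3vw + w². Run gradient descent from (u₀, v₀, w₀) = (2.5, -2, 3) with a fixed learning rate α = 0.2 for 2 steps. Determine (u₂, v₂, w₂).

(3.38, -4.22, 2.78)

∇f = (10u - 3v + w, -3u + 4v + 3w, u + 3v + 2w)
(u₁, v₁, w₁) = (2.5, -2, 3) − 0.2·(34, -6.5, 2.5) = (-4.3, -0.7, 2.5)
(u₂, v₂, w₂) = (-4.3, -0.7, 2.5) − 0.2·(-38.4, 17.6, -1.4) = (3.38, -4.22, 2.78)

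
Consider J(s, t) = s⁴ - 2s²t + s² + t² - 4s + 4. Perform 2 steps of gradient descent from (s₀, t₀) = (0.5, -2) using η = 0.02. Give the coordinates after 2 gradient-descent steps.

∇J = (4s³ - 4st + 2s - 4, -2s² + 2t)
(s₁, t₁) = (0.5, -2) − 0.02·(1.5, -4.5) = (0.47, -1.91)
(s₂, t₂) = (0.47, -1.91) − 0.02·(0.946092, -4.2618) = (0.45107816, -1.824764)

(0.45107816, -1.824764)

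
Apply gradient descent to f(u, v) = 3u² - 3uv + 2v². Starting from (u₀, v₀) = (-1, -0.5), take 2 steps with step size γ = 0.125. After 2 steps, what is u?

-0.34375

∇f = (6u - 3v, -3u + 4v)
(u₁, v₁) = (-1, -0.5) − 0.125·(-4.5, 1) = (-0.4375, -0.625)
(u₂, v₂) = (-0.4375, -0.625) − 0.125·(-0.75, -1.1875) = (-0.34375, -0.4765625)
u = -0.34375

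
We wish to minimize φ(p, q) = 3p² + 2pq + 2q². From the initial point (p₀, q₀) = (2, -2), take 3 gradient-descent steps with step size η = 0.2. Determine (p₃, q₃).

(0.08, -0.24)

∇φ = (6p + 2q, 2p + 4q)
(p₁, q₁) = (2, -2) − 0.2·(8, -4) = (0.4, -1.2)
(p₂, q₂) = (0.4, -1.2) − 0.2·(0, -4) = (0.4, -0.4)
(p₃, q₃) = (0.4, -0.4) − 0.2·(1.6, -0.8) = (0.08, -0.24)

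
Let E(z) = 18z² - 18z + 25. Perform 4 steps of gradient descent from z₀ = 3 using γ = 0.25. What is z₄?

10240.5

E′(z) = 36z - 18
z₁ = 3 − 0.25·90 = -19.5
z₂ = -19.5 − 0.25·(-720) = 160.5
z₃ = 160.5 − 0.25·5760 = -1279.5
z₄ = -1279.5 − 0.25·(-46080) = 10240.5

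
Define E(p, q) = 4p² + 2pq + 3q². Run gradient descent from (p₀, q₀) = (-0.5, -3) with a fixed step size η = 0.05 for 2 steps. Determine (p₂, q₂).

∇E = (8p + 2q, 2p + 6q)
(p₁, q₁) = (-0.5, -3) − 0.05·(-10, -19) = (0, -2.05)
(p₂, q₂) = (0, -2.05) − 0.05·(-4.1, -12.3) = (0.205, -1.435)

(0.205, -1.435)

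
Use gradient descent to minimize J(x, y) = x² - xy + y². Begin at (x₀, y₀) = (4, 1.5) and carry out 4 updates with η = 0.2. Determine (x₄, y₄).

∇J = (2x - y, -x + 2y)
Step 1: at (4, 1.5), ∇J = (6.5, -1) → (4, 1.5) − 0.2·(6.5, -1) = (2.7, 1.7)
Step 2: at (2.7, 1.7), ∇J = (3.7, 0.7) → (2.7, 1.7) − 0.2·(3.7, 0.7) = (1.96, 1.56)
Step 3: at (1.96, 1.56), ∇J = (2.36, 1.16) → (1.96, 1.56) − 0.2·(2.36, 1.16) = (1.488, 1.328)
Step 4: at (1.488, 1.328), ∇J = (1.648, 1.168) → (1.488, 1.328) − 0.2·(1.648, 1.168) = (1.1584, 1.0944)

(1.1584, 1.0944)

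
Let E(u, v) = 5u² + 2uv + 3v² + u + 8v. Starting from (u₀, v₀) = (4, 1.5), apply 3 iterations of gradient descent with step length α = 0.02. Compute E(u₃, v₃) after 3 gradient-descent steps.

23.408193093632

∇E = (10u + 2v + 1, 2u + 6v + 8)
Step 1: at (4, 1.5), ∇E = (44, 25) → (4, 1.5) − 0.02·(44, 25) = (3.12, 1)
Step 2: at (3.12, 1), ∇E = (34.2, 20.24) → (3.12, 1) − 0.02·(34.2, 20.24) = (2.436, 0.5952)
Step 3: at (2.436, 0.5952), ∇E = (26.5504, 16.4432) → (2.436, 0.5952) − 0.02·(26.5504, 16.4432) = (1.904992, 0.266336)
E(1.904992, 0.266336) = 23.408193093632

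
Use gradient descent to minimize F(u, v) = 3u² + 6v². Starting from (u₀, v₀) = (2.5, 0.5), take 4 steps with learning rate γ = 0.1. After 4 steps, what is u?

0.064

∇F = (6u, 12v)
Step 1: at (2.5, 0.5), ∇F = (15, 6) → (2.5, 0.5) − 0.1·(15, 6) = (1, -0.1)
Step 2: at (1, -0.1), ∇F = (6, -1.2) → (1, -0.1) − 0.1·(6, -1.2) = (0.4, 0.02)
Step 3: at (0.4, 0.02), ∇F = (2.4, 0.24) → (0.4, 0.02) − 0.1·(2.4, 0.24) = (0.16, -0.004)
Step 4: at (0.16, -0.004), ∇F = (0.96, -0.048) → (0.16, -0.004) − 0.1·(0.96, -0.048) = (0.064, 0.0008)
u = 0.064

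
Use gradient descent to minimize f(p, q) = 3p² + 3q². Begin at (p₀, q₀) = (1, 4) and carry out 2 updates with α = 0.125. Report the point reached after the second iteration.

∇f = (6p, 6q)
Step 1: at (1, 4), ∇f = (6, 24) → (1, 4) − 0.125·(6, 24) = (0.25, 1)
Step 2: at (0.25, 1), ∇f = (1.5, 6) → (0.25, 1) − 0.125·(1.5, 6) = (0.0625, 0.25)

(0.0625, 0.25)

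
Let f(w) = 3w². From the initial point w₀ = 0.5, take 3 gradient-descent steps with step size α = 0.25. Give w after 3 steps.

f′(w) = 6w
Step 1: f′(0.5) = 3; w₁ = 0.5 − 0.25·3 = -0.25
Step 2: f′(-0.25) = -1.5; w₂ = -0.25 − 0.25·(-1.5) = 0.125
Step 3: f′(0.125) = 0.75; w₃ = 0.125 − 0.25·0.75 = -0.0625

-0.0625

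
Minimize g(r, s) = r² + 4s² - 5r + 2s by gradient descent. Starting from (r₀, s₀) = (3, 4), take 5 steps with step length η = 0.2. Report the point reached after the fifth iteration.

∇g = (2r - 5, 8s + 2)
Step 1: at (3, 4), ∇g = (1, 34) → (3, 4) − 0.2·(1, 34) = (2.8, -2.8)
Step 2: at (2.8, -2.8), ∇g = (0.6, -20.4) → (2.8, -2.8) − 0.2·(0.6, -20.4) = (2.68, 1.28)
Step 3: at (2.68, 1.28), ∇g = (0.36, 12.24) → (2.68, 1.28) − 0.2·(0.36, 12.24) = (2.608, -1.168)
Step 4: at (2.608, -1.168), ∇g = (0.216, -7.344) → (2.608, -1.168) − 0.2·(0.216, -7.344) = (2.5648, 0.3008)
Step 5: at (2.5648, 0.3008), ∇g = (0.1296, 4.4064) → (2.5648, 0.3008) − 0.2·(0.1296, 4.4064) = (2.53888, -0.58048)

(2.53888, -0.58048)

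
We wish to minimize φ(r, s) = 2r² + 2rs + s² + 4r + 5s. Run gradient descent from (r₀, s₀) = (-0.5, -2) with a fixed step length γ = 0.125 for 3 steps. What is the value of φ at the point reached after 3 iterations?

∇φ = (4r + 2s + 4, 2r + 2s + 5)
Step 1: at (-0.5, -2), ∇φ = (-2, 0) → (-0.5, -2) − 0.125·(-2, 0) = (-0.25, -2)
Step 2: at (-0.25, -2), ∇φ = (-1, 0.5) → (-0.25, -2) − 0.125·(-1, 0.5) = (-0.125, -2.0625)
Step 3: at (-0.125, -2.0625), ∇φ = (-0.625, 0.625) → (-0.125, -2.0625) − 0.125·(-0.625, 0.625) = (-0.046875, -2.140625)
φ(-0.046875, -2.140625) = -6.103271484375

-6.103271484375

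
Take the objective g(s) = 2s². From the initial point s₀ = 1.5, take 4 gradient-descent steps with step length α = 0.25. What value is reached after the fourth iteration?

0

g′(s) = 4s
Step 1: g′(1.5) = 6; s₁ = 1.5 − 0.25·6 = 0
Step 2: g′(0) = 0; s₂ = 0 − 0.25·0 = 0
Step 3: g′(0) = 0; s₃ = 0 − 0.25·0 = 0
Step 4: g′(0) = 0; s₄ = 0 − 0.25·0 = 0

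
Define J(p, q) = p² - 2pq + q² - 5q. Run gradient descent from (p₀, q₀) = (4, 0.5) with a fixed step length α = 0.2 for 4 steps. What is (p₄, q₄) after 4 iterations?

(3.6288, 4.8712)

∇J = (2p - 2q, -2p + 2q - 5)
(p₁, q₁) = (4, 0.5) − 0.2·(7, -12) = (2.6, 2.9)
(p₂, q₂) = (2.6, 2.9) − 0.2·(-0.6, -4.4) = (2.72, 3.78)
(p₃, q₃) = (2.72, 3.78) − 0.2·(-2.12, -2.88) = (3.144, 4.356)
(p₄, q₄) = (3.144, 4.356) − 0.2·(-2.424, -2.576) = (3.6288, 4.8712)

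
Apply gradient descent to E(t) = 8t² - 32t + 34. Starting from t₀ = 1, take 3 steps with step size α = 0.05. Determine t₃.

E′(t) = 16t - 32
t₁ = 1 − 0.05·(-16) = 1.8
t₂ = 1.8 − 0.05·(-3.2) = 1.96
t₃ = 1.96 − 0.05·(-0.64) = 1.992

1.992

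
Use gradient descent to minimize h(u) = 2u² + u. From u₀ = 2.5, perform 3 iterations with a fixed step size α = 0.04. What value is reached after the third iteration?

1.379936

h′(u) = 4u + 1
Step 1: h′(2.5) = 11; u₁ = 2.5 − 0.04·11 = 2.06
Step 2: h′(2.06) = 9.24; u₂ = 2.06 − 0.04·9.24 = 1.6904
Step 3: h′(1.6904) = 7.7616; u₃ = 1.6904 − 0.04·7.7616 = 1.379936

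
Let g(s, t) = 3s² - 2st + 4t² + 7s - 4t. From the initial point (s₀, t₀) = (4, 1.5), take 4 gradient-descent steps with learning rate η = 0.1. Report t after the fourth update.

0.4248

∇g = (6s - 2t + 7, -2s + 8t - 4)
Step 1: at (4, 1.5), ∇g = (28, 0) → (4, 1.5) − 0.1·(28, 0) = (1.2, 1.5)
Step 2: at (1.2, 1.5), ∇g = (11.2, 5.6) → (1.2, 1.5) − 0.1·(11.2, 5.6) = (0.08, 0.94)
Step 3: at (0.08, 0.94), ∇g = (5.6, 3.36) → (0.08, 0.94) − 0.1·(5.6, 3.36) = (-0.48, 0.604)
Step 4: at (-0.48, 0.604), ∇g = (2.912, 1.792) → (-0.48, 0.604) − 0.1·(2.912, 1.792) = (-0.7712, 0.4248)
t = 0.4248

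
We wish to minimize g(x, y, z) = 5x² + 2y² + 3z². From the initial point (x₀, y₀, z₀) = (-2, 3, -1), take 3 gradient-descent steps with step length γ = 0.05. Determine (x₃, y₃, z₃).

∇g = (10x, 4y, 6z)
(x₁, y₁, z₁) = (-2, 3, -1) − 0.05·(-20, 12, -6) = (-1, 2.4, -0.7)
(x₂, y₂, z₂) = (-1, 2.4, -0.7) − 0.05·(-10, 9.6, -4.2) = (-0.5, 1.92, -0.49)
(x₃, y₃, z₃) = (-0.5, 1.92, -0.49) − 0.05·(-5, 7.68, -2.94) = (-0.25, 1.536, -0.343)

(-0.25, 1.536, -0.343)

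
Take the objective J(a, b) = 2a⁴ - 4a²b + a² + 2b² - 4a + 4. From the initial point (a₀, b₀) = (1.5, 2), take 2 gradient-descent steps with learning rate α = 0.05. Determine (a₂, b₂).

∇J = (8a³ - 8ab + 2a - 4, -4a² + 4b)
Step 1: at (1.5, 2), ∇J = (2, -1) → (1.5, 2) − 0.05·(2, -1) = (1.4, 2.05)
Step 2: at (1.4, 2.05), ∇J = (-2.208, 0.36) → (1.4, 2.05) − 0.05·(-2.208, 0.36) = (1.5104, 2.032)

(1.5104, 2.032)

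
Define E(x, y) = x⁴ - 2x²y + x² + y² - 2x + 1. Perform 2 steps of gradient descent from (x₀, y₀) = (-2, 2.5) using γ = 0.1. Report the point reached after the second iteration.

(-0.1808, 2.248)

∇E = (4x³ - 4xy + 2x - 2, -2x² + 2y)
(x₁, y₁) = (-2, 2.5) − 0.1·(-18, -3) = (-0.2, 2.8)
(x₂, y₂) = (-0.2, 2.8) − 0.1·(-0.192, 5.52) = (-0.1808, 2.248)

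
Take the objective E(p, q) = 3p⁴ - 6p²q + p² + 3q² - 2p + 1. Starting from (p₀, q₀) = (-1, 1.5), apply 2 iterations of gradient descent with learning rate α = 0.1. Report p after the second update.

∇E = (12p³ - 12pq + 2p - 2, -6p² + 6q)
(p₁, q₁) = (-1, 1.5) − 0.1·(2, 3) = (-1.2, 1.2)
(p₂, q₂) = (-1.2, 1.2) − 0.1·(-7.856, -1.44) = (-0.4144, 1.344)
p = -0.4144

-0.4144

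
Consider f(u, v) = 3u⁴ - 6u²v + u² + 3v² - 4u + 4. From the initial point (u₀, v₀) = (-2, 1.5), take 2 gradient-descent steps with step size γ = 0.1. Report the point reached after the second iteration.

(-111.1904, 15.024)

∇f = (12u³ - 12uv + 2u - 4, -6u² + 6v)
(u₁, v₁) = (-2, 1.5) − 0.1·(-68, -15) = (4.8, 3)
(u₂, v₂) = (4.8, 3) − 0.1·(1159.904, -120.24) = (-111.1904, 15.024)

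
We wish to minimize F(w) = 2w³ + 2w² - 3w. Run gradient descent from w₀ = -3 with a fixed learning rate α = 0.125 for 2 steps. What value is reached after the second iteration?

F′(w) = 6w² + 4w - 3
w₁ = -3 − 0.125·39 = -7.875
w₂ = -7.875 − 0.125·337.59375 = -50.07421875

-50.07421875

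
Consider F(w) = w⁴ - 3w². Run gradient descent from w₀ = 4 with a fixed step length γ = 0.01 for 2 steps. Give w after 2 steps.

F′(w) = 4w³ - 6w
w₁ = 4 − 0.01·232 = 1.68
w₂ = 1.68 − 0.01·8.886528 = 1.59113472

1.59113472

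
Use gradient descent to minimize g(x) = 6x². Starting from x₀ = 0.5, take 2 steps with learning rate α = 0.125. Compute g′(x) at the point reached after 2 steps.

g′(x) = 12x
Step 1: g′(0.5) = 6; x₁ = 0.5 − 0.125·6 = -0.25
Step 2: g′(-0.25) = -3; x₂ = -0.25 − 0.125·(-3) = 0.125
g′(x) at (0.125) = 1.5

1.5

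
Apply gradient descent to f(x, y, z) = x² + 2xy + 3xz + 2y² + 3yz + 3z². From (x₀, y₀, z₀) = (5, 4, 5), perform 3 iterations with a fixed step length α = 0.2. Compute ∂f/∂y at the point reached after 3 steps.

∇f = (2x + 2y + 3z, 2x + 4y + 3z, 3x + 3y + 6z)
(x₁, y₁, z₁) = (5, 4, 5) − 0.2·(33, 41, 57) = (-1.6, -4.2, -6.4)
(x₂, y₂, z₂) = (-1.6, -4.2, -6.4) − 0.2·(-30.8, -39.2, -55.8) = (4.56, 3.64, 4.76)
(x₃, y₃, z₃) = (4.56, 3.64, 4.76) − 0.2·(30.68, 37.96, 53.16) = (-1.576, -3.952, -5.872)
∂f/∂y at (-1.576, -3.952, -5.872) = -36.576

-36.576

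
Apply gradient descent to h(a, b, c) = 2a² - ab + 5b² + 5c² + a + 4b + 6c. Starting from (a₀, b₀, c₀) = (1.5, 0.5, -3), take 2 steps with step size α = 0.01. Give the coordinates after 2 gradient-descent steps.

∇h = (4a - b + 1, -a + 10b + 4, 10c + 6)
(a₁, b₁, c₁) = (1.5, 0.5, -3) − 0.01·(6.5, 7.5, -24) = (1.435, 0.425, -2.76)
(a₂, b₂, c₂) = (1.435, 0.425, -2.76) − 0.01·(6.315, 6.815, -21.6) = (1.37185, 0.35685, -2.544)

(1.37185, 0.35685, -2.544)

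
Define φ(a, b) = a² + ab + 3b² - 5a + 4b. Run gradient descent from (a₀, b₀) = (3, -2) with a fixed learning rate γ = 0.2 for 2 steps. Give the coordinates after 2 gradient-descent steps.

∇φ = (2a + b - 5, a + 6b + 4)
(a₁, b₁) = (3, -2) − 0.2·(-1, -5) = (3.2, -1)
(a₂, b₂) = (3.2, -1) − 0.2·(0.4, 1.2) = (3.12, -1.24)

(3.12, -1.24)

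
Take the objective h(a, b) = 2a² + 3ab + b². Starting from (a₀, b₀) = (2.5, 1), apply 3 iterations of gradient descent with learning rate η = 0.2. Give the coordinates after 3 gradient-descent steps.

(0.392, -0.6)

∇h = (4a + 3b, 3a + 2b)
(a₁, b₁) = (2.5, 1) − 0.2·(13, 9.5) = (-0.1, -0.9)
(a₂, b₂) = (-0.1, -0.9) − 0.2·(-3.1, -2.1) = (0.52, -0.48)
(a₃, b₃) = (0.52, -0.48) − 0.2·(0.64, 0.6) = (0.392, -0.6)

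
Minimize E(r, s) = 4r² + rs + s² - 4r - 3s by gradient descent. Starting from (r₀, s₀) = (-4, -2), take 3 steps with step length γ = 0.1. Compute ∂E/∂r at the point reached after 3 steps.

0.175

∇E = (8r + s - 4, r + 2s - 3)
(r₁, s₁) = (-4, -2) − 0.1·(-38, -11) = (-0.2, -0.9)
(r₂, s₂) = (-0.2, -0.9) − 0.1·(-6.5, -5) = (0.45, -0.4)
(r₃, s₃) = (0.45, -0.4) − 0.1·(-0.8, -3.35) = (0.53, -0.065)
∂E/∂r at (0.53, -0.065) = 0.175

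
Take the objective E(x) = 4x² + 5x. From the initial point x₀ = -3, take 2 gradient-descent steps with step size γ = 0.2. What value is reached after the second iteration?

-1.48

E′(x) = 8x + 5
x₁ = -3 − 0.2·(-19) = 0.8
x₂ = 0.8 − 0.2·11.4 = -1.48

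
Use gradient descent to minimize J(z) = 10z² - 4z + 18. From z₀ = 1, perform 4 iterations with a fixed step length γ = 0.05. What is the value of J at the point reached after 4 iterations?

17.6

J′(z) = 20z - 4
Step 1: J′(1) = 16; z₁ = 1 − 0.05·16 = 0.2
Step 2: J′(0.2) = 0; z₂ = 0.2 − 0.05·0 = 0.2
Step 3: J′(0.2) = 0; z₃ = 0.2 − 0.05·0 = 0.2
Step 4: J′(0.2) = 0; z₄ = 0.2 − 0.05·0 = 0.2
J(0.2) = 17.6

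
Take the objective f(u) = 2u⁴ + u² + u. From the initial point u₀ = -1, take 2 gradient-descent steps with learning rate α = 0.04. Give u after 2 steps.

f′(u) = 8u³ + 2u + 1
Step 1: f′(-1) = -9; u₁ = -1 − 0.04·(-9) = -0.64
Step 2: f′(-0.64) = -2.377152; u₂ = -0.64 − 0.04·(-2.377152) = -0.54491392

-0.54491392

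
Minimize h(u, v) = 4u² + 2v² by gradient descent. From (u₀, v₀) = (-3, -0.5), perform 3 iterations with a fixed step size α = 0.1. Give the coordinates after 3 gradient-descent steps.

(-0.024, -0.108)

∇h = (8u, 4v)
Step 1: at (-3, -0.5), ∇h = (-24, -2) → (-3, -0.5) − 0.1·(-24, -2) = (-0.6, -0.3)
Step 2: at (-0.6, -0.3), ∇h = (-4.8, -1.2) → (-0.6, -0.3) − 0.1·(-4.8, -1.2) = (-0.12, -0.18)
Step 3: at (-0.12, -0.18), ∇h = (-0.96, -0.72) → (-0.12, -0.18) − 0.1·(-0.96, -0.72) = (-0.024, -0.108)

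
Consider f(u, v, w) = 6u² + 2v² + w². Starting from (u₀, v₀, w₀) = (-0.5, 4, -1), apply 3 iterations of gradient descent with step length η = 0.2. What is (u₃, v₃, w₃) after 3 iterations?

∇f = (12u, 4v, 2w)
(u₁, v₁, w₁) = (-0.5, 4, -1) − 0.2·(-6, 16, -2) = (0.7, 0.8, -0.6)
(u₂, v₂, w₂) = (0.7, 0.8, -0.6) − 0.2·(8.4, 3.2, -1.2) = (-0.98, 0.16, -0.36)
(u₃, v₃, w₃) = (-0.98, 0.16, -0.36) − 0.2·(-11.76, 0.64, -0.72) = (1.372, 0.032, -0.216)

(1.372, 0.032, -0.216)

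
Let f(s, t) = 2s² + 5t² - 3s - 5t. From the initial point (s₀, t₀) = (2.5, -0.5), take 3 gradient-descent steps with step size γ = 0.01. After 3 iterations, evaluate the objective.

5.076596461888

∇f = (4s - 3, 10t - 5)
Step 1: at (2.5, -0.5), ∇f = (7, -10) → (2.5, -0.5) − 0.01·(7, -10) = (2.43, -0.4)
Step 2: at (2.43, -0.4), ∇f = (6.72, -9) → (2.43, -0.4) − 0.01·(6.72, -9) = (2.3628, -0.31)
Step 3: at (2.3628, -0.31), ∇f = (6.4512, -8.1) → (2.3628, -0.31) − 0.01·(6.4512, -8.1) = (2.298288, -0.229)
f(2.298288, -0.229) = 5.076596461888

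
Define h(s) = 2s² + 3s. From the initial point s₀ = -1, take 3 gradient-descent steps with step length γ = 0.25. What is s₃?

-0.75

h′(s) = 4s + 3
s₁ = -1 − 0.25·(-1) = -0.75
s₂ = -0.75 − 0.25·0 = -0.75
s₃ = -0.75 − 0.25·0 = -0.75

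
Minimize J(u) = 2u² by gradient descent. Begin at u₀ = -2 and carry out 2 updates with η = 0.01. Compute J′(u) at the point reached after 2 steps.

J′(u) = 4u
Step 1: J′(-2) = -8; u₁ = -2 − 0.01·(-8) = -1.92
Step 2: J′(-1.92) = -7.68; u₂ = -1.92 − 0.01·(-7.68) = -1.8432
J′(u) at (-1.8432) = -7.3728

-7.3728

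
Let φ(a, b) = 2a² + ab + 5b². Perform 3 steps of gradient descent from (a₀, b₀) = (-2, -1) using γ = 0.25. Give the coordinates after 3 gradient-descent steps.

∇φ = (4a + b, a + 10b)
(a₁, b₁) = (-2, -1) − 0.25·(-9, -12) = (0.25, 2)
(a₂, b₂) = (0.25, 2) − 0.25·(3, 20.25) = (-0.5, -3.0625)
(a₃, b₃) = (-0.5, -3.0625) − 0.25·(-5.0625, -31.125) = (0.765625, 4.71875)

(0.765625, 4.71875)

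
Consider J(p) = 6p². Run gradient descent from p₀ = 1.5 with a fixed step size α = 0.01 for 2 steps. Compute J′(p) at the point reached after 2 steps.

J′(p) = 12p
Step 1: J′(1.5) = 18; p₁ = 1.5 − 0.01·18 = 1.32
Step 2: J′(1.32) = 15.84; p₂ = 1.32 − 0.01·15.84 = 1.1616
J′(p) at (1.1616) = 13.9392

13.9392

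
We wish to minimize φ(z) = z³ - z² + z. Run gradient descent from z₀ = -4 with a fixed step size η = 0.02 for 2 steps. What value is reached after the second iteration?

φ′(z) = 3z² - 2z + 1
Step 1: φ′(-4) = 57; z₁ = -4 − 0.02·57 = -5.14
Step 2: φ′(-5.14) = 90.5388; z₂ = -5.14 − 0.02·90.5388 = -6.950776

-6.950776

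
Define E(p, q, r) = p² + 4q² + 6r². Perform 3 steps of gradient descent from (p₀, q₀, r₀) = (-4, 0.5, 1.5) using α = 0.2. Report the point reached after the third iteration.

(-0.864, -0.108, -4.116)

∇E = (2p, 8q, 12r)
(p₁, q₁, r₁) = (-4, 0.5, 1.5) − 0.2·(-8, 4, 18) = (-2.4, -0.3, -2.1)
(p₂, q₂, r₂) = (-2.4, -0.3, -2.1) − 0.2·(-4.8, -2.4, -25.2) = (-1.44, 0.18, 2.94)
(p₃, q₃, r₃) = (-1.44, 0.18, 2.94) − 0.2·(-2.88, 1.44, 35.28) = (-0.864, -0.108, -4.116)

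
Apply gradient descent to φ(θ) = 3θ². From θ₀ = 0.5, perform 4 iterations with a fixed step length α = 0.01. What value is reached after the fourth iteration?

φ′(θ) = 6θ
Step 1: φ′(0.5) = 3; θ₁ = 0.5 − 0.01·3 = 0.47
Step 2: φ′(0.47) = 2.82; θ₂ = 0.47 − 0.01·2.82 = 0.4418
Step 3: φ′(0.4418) = 2.6508; θ₃ = 0.4418 − 0.01·2.6508 = 0.415292
Step 4: φ′(0.415292) = 2.491752; θ₄ = 0.415292 − 0.01·2.491752 = 0.39037448

0.39037448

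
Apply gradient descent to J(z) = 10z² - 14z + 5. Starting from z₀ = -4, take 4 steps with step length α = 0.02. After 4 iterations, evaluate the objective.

3.810271744

J′(z) = 20z - 14
Step 1: J′(-4) = -94; z₁ = -4 − 0.02·(-94) = -2.12
Step 2: J′(-2.12) = -56.4; z₂ = -2.12 − 0.02·(-56.4) = -0.992
Step 3: J′(-0.992) = -33.84; z₃ = -0.992 − 0.02·(-33.84) = -0.3152
Step 4: J′(-0.3152) = -20.304; z₄ = -0.3152 − 0.02·(-20.304) = 0.09088
J(0.09088) = 3.810271744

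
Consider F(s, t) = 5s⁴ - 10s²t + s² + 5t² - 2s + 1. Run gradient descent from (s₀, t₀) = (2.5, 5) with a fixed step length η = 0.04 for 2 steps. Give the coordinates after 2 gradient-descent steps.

(-0.5570176, 3.30576)

∇F = (20s³ - 20st + 2s - 2, -10s² + 10t)
(s₁, t₁) = (2.5, 5) − 0.04·(65.5, -12.5) = (-0.12, 5.5)
(s₂, t₂) = (-0.12, 5.5) − 0.04·(10.92544, 54.856) = (-0.5570176, 3.30576)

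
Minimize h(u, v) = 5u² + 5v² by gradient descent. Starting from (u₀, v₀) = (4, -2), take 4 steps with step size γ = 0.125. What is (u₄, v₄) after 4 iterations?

∇h = (10u, 10v)
Step 1: at (4, -2), ∇h = (40, -20) → (4, -2) − 0.125·(40, -20) = (-1, 0.5)
Step 2: at (-1, 0.5), ∇h = (-10, 5) → (-1, 0.5) − 0.125·(-10, 5) = (0.25, -0.125)
Step 3: at (0.25, -0.125), ∇h = (2.5, -1.25) → (0.25, -0.125) − 0.125·(2.5, -1.25) = (-0.0625, 0.03125)
Step 4: at (-0.0625, 0.03125), ∇h = (-0.625, 0.3125) → (-0.0625, 0.03125) − 0.125·(-0.625, 0.3125) = (0.015625, -0.0078125)

(0.015625, -0.0078125)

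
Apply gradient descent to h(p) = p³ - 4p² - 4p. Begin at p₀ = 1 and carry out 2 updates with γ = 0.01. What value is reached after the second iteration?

1.181557

h′(p) = 3p² - 8p - 4
Step 1: h′(1) = -9; p₁ = 1 − 0.01·(-9) = 1.09
Step 2: h′(1.09) = -9.1557; p₂ = 1.09 − 0.01·(-9.1557) = 1.181557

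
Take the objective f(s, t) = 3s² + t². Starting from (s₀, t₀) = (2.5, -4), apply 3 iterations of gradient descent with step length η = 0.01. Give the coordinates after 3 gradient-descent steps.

(2.07646, -3.764768)

∇f = (6s, 2t)
Step 1: at (2.5, -4), ∇f = (15, -8) → (2.5, -4) − 0.01·(15, -8) = (2.35, -3.92)
Step 2: at (2.35, -3.92), ∇f = (14.1, -7.84) → (2.35, -3.92) − 0.01·(14.1, -7.84) = (2.209, -3.8416)
Step 3: at (2.209, -3.8416), ∇f = (13.254, -7.6832) → (2.209, -3.8416) − 0.01·(13.254, -7.6832) = (2.07646, -3.764768)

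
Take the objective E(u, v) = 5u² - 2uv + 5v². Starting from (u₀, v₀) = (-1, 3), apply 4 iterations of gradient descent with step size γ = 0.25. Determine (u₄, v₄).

∇E = (10u - 2v, -2u + 10v)
Step 1: at (-1, 3), ∇E = (-16, 32) → (-1, 3) − 0.25·(-16, 32) = (3, -5)
Step 2: at (3, -5), ∇E = (40, -56) → (3, -5) − 0.25·(40, -56) = (-7, 9)
Step 3: at (-7, 9), ∇E = (-88, 104) → (-7, 9) − 0.25·(-88, 104) = (15, -17)
Step 4: at (15, -17), ∇E = (184, -200) → (15, -17) − 0.25·(184, -200) = (-31, 33)

(-31, 33)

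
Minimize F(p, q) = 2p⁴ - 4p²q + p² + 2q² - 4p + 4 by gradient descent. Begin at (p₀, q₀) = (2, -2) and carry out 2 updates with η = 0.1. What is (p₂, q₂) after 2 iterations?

∇F = (8p³ - 8pq + 2p - 4, -4p² + 4q)
Step 1: at (2, -2), ∇F = (96, -24) → (2, -2) − 0.1·(96, -24) = (-7.6, 0.4)
Step 2: at (-7.6, 0.4), ∇F = (-3506.688, -229.44) → (-7.6, 0.4) − 0.1·(-3506.688, -229.44) = (343.0688, 23.344)

(343.0688, 23.344)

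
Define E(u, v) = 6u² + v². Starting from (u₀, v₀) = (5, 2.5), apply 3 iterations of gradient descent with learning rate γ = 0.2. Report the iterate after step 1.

(-7, 1.5)

∇E = (12u, 2v)
Step 1: at (5, 2.5), ∇E = (60, 5) → (5, 2.5) − 0.2·(60, 5) = (-7, 1.5)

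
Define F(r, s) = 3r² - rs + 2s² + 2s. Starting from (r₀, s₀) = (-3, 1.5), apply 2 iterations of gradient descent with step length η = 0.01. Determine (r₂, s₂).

∇F = (6r - s, -r + 4s + 2)
(r₁, s₁) = (-3, 1.5) − 0.01·(-19.5, 11) = (-2.805, 1.39)
(r₂, s₂) = (-2.805, 1.39) − 0.01·(-18.22, 10.365) = (-2.6228, 1.28635)

(-2.6228, 1.28635)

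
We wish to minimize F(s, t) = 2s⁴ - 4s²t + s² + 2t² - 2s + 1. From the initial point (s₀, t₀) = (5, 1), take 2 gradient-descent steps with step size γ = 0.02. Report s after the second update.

∇F = (8s³ - 8st + 2s - 2, -4s² + 4t)
Step 1: at (5, 1), ∇F = (968, -96) → (5, 1) − 0.02·(968, -96) = (-14.36, 2.92)
Step 2: at (-14.36, 2.92), ∇F = (-23384.629248, -813.1584) → (-14.36, 2.92) − 0.02·(-23384.629248, -813.1584) = (453.33258496, 19.183168)
s = 453.33258496

453.33258496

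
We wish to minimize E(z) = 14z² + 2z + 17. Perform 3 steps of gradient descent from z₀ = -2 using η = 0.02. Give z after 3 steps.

-0.235712

E′(z) = 28z + 2
z₁ = -2 − 0.02·(-54) = -0.92
z₂ = -0.92 − 0.02·(-23.76) = -0.4448
z₃ = -0.4448 − 0.02·(-10.4544) = -0.235712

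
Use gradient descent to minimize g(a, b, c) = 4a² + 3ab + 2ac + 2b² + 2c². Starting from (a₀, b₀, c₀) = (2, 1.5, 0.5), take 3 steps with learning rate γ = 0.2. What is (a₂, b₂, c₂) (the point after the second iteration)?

∇g = (8a + 3b + 2c, 3a + 4b, 2a + 4c)
(a₁, b₁, c₁) = (2, 1.5, 0.5) − 0.2·(21.5, 12, 6) = (-2.3, -0.9, -0.7)
(a₂, b₂, c₂) = (-2.3, -0.9, -0.7) − 0.2·(-22.5, -10.5, -7.4) = (2.2, 1.2, 0.78)

(2.2, 1.2, 0.78)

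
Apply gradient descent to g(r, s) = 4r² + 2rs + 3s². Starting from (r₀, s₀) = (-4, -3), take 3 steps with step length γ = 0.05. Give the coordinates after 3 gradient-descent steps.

∇g = (8r + 2s, 2r + 6s)
Step 1: at (-4, -3), ∇g = (-38, -26) → (-4, -3) − 0.05·(-38, -26) = (-2.1, -1.7)
Step 2: at (-2.1, -1.7), ∇g = (-20.2, -14.4) → (-2.1, -1.7) − 0.05·(-20.2, -14.4) = (-1.09, -0.98)
Step 3: at (-1.09, -0.98), ∇g = (-10.68, -8.06) → (-1.09, -0.98) − 0.05·(-10.68, -8.06) = (-0.556, -0.577)

(-0.556, -0.577)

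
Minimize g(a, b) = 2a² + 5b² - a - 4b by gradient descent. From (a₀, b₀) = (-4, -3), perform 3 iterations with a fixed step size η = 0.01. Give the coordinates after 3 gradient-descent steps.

∇g = (4a - 1, 10b - 4)
Step 1: at (-4, -3), ∇g = (-17, -34) → (-4, -3) − 0.01·(-17, -34) = (-3.83, -2.66)
Step 2: at (-3.83, -2.66), ∇g = (-16.32, -30.6) → (-3.83, -2.66) − 0.01·(-16.32, -30.6) = (-3.6668, -2.354)
Step 3: at (-3.6668, -2.354), ∇g = (-15.6672, -27.54) → (-3.6668, -2.354) − 0.01·(-15.6672, -27.54) = (-3.510128, -2.0786)

(-3.510128, -2.0786)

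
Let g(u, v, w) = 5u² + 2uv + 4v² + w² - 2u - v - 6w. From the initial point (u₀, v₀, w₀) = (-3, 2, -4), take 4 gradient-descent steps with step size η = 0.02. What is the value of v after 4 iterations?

∇g = (10u + 2v - 2, 2u + 8v - 1, 2w - 6)
(u₁, v₁, w₁) = (-3, 2, -4) − 0.02·(-28, 9, -14) = (-2.44, 1.82, -3.72)
(u₂, v₂, w₂) = (-2.44, 1.82, -3.72) − 0.02·(-22.76, 8.68, -13.44) = (-1.9848, 1.6464, -3.4512)
(u₃, v₃, w₃) = (-1.9848, 1.6464, -3.4512) − 0.02·(-18.5552, 8.2016, -12.9024) = (-1.613696, 1.482368, -3.193152)
(u₄, v₄, w₄) = (-1.613696, 1.482368, -3.193152) − 0.02·(-15.172224, 7.631552, -12.386304) = (-1.31025152, 1.32973696, -2.94542592)
v = 1.32973696

1.32973696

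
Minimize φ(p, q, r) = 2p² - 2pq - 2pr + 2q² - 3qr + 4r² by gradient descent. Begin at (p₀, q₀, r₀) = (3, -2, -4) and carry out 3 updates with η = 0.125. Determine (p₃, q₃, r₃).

∇φ = (4p - 2q - 2r, -2p + 4q - 3r, -2p - 3q + 8r)
Step 1: at (3, -2, -4), ∇φ = (24, -2, -32) → (3, -2, -4) − 0.125·(24, -2, -32) = (0, -1.75, 0)
Step 2: at (0, -1.75, 0), ∇φ = (3.5, -7, 5.25) → (0, -1.75, 0) − 0.125·(3.5, -7, 5.25) = (-0.4375, -0.875, -0.65625)
Step 3: at (-0.4375, -0.875, -0.65625), ∇φ = (1.3125, -0.65625, -1.75) → (-0.4375, -0.875, -0.65625) − 0.125·(1.3125, -0.65625, -1.75) = (-0.6015625, -0.79296875, -0.4375)

(-0.6015625, -0.79296875, -0.4375)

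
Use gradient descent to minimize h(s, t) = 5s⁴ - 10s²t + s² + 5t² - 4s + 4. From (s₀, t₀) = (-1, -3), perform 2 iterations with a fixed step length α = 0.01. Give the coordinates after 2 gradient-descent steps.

(-0.0238512, -2.33804)

∇h = (20s³ - 20st + 2s - 4, -10s² + 10t)
Step 1: at (-1, -3), ∇h = (-86, -40) → (-1, -3) − 0.01·(-86, -40) = (-0.14, -2.6)
Step 2: at (-0.14, -2.6), ∇h = (-11.61488, -26.196) → (-0.14, -2.6) − 0.01·(-11.61488, -26.196) = (-0.0238512, -2.33804)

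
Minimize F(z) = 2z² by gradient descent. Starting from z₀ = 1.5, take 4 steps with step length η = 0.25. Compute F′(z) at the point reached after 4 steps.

0

F′(z) = 4z
Step 1: F′(1.5) = 6; z₁ = 1.5 − 0.25·6 = 0
Step 2: F′(0) = 0; z₂ = 0 − 0.25·0 = 0
Step 3: F′(0) = 0; z₃ = 0 − 0.25·0 = 0
Step 4: F′(0) = 0; z₄ = 0 − 0.25·0 = 0
F′(z) at (0) = 0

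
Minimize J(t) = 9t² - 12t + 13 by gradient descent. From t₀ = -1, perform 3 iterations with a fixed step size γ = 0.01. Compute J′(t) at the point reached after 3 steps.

J′(t) = 18t - 12
Step 1: J′(-1) = -30; t₁ = -1 − 0.01·(-30) = -0.7
Step 2: J′(-0.7) = -24.6; t₂ = -0.7 − 0.01·(-24.6) = -0.454
Step 3: J′(-0.454) = -20.172; t₃ = -0.454 − 0.01·(-20.172) = -0.25228
J′(t) at (-0.25228) = -16.54104

-16.54104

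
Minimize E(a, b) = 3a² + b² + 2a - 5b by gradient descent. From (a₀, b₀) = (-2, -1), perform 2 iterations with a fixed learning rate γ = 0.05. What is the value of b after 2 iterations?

∇E = (6a + 2, 2b - 5)
(a₁, b₁) = (-2, -1) − 0.05·(-10, -7) = (-1.5, -0.65)
(a₂, b₂) = (-1.5, -0.65) − 0.05·(-7, -6.3) = (-1.15, -0.335)
b = -0.335

-0.335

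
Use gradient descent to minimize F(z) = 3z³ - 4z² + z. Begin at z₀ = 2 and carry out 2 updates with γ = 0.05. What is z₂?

F′(z) = 9z² - 8z + 1
Step 1: F′(2) = 21; z₁ = 2 − 0.05·21 = 0.95
Step 2: F′(0.95) = 1.5225; z₂ = 0.95 − 0.05·1.5225 = 0.873875

0.873875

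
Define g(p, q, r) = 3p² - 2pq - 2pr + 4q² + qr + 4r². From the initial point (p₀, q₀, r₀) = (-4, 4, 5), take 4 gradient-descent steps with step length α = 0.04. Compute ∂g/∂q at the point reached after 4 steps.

4.1654272

∇g = (6p - 2q - 2r, -2p + 8q + r, -2p + q + 8r)
Step 1: at (-4, 4, 5), ∇g = (-42, 45, 52) → (-4, 4, 5) − 0.04·(-42, 45, 52) = (-2.32, 2.2, 2.92)
Step 2: at (-2.32, 2.2, 2.92), ∇g = (-24.16, 25.16, 30.2) → (-2.32, 2.2, 2.92) − 0.04·(-24.16, 25.16, 30.2) = (-1.3536, 1.1936, 1.712)
Step 3: at (-1.3536, 1.1936, 1.712), ∇g = (-13.9328, 13.968, 17.5968) → (-1.3536, 1.1936, 1.712) − 0.04·(-13.9328, 13.968, 17.5968) = (-0.796288, 0.63488, 1.008128)
Step 4: at (-0.796288, 0.63488, 1.008128), ∇g = (-8.063744, 7.679744, 10.29248) → (-0.796288, 0.63488, 1.008128) − 0.04·(-8.063744, 7.679744, 10.29248) = (-0.47373824, 0.32769024, 0.5964288)
∂g/∂q at (-0.47373824, 0.32769024, 0.5964288) = 4.1654272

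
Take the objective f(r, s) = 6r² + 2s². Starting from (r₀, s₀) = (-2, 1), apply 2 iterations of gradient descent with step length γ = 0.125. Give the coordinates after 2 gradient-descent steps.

(-0.5, 0.25)

∇f = (12r, 4s)
(r₁, s₁) = (-2, 1) − 0.125·(-24, 4) = (1, 0.5)
(r₂, s₂) = (1, 0.5) − 0.125·(12, 2) = (-0.5, 0.25)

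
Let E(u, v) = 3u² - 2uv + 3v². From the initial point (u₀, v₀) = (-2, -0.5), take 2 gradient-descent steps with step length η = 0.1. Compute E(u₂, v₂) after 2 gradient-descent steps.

0.8172

∇E = (6u - 2v, -2u + 6v)
(u₁, v₁) = (-2, -0.5) − 0.1·(-11, 1) = (-0.9, -0.6)
(u₂, v₂) = (-0.9, -0.6) − 0.1·(-4.2, -1.8) = (-0.48, -0.42)
E(-0.48, -0.42) = 0.8172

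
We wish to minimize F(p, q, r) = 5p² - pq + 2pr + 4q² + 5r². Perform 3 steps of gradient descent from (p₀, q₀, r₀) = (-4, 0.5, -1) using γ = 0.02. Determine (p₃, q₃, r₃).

∇F = (10p - q + 2r, -p + 8q, 2p + 10r)
Step 1: at (-4, 0.5, -1), ∇F = (-42.5, 8, -18) → (-4, 0.5, -1) − 0.02·(-42.5, 8, -18) = (-3.15, 0.34, -0.64)
Step 2: at (-3.15, 0.34, -0.64), ∇F = (-33.12, 5.87, -12.7) → (-3.15, 0.34, -0.64) − 0.02·(-33.12, 5.87, -12.7) = (-2.4876, 0.2226, -0.386)
Step 3: at (-2.4876, 0.2226, -0.386), ∇F = (-25.8706, 4.2684, -8.8352) → (-2.4876, 0.2226, -0.386) − 0.02·(-25.8706, 4.2684, -8.8352) = (-1.970188, 0.137232, -0.209296)

(-1.970188, 0.137232, -0.209296)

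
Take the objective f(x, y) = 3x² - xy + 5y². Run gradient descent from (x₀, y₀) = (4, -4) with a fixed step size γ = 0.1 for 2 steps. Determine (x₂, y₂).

(0.52, 0.12)

∇f = (6x - y, -x + 10y)
(x₁, y₁) = (4, -4) − 0.1·(28, -44) = (1.2, 0.4)
(x₂, y₂) = (1.2, 0.4) − 0.1·(6.8, 2.8) = (0.52, 0.12)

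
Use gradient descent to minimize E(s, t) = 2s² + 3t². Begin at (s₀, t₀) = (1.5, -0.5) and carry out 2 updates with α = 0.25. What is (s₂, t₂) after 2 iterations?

∇E = (4s, 6t)
(s₁, t₁) = (1.5, -0.5) − 0.25·(6, -3) = (0, 0.25)
(s₂, t₂) = (0, 0.25) − 0.25·(0, 1.5) = (0, -0.125)

(0, -0.125)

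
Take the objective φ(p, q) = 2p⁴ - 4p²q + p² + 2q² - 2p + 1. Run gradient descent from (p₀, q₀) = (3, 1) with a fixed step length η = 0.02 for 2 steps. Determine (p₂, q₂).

(-0.96001792, 1.576512)

∇φ = (8p³ - 8pq + 2p - 2, -4p² + 4q)
(p₁, q₁) = (3, 1) − 0.02·(196, -32) = (-0.92, 1.64)
(p₂, q₂) = (-0.92, 1.64) − 0.02·(2.000896, 3.1744) = (-0.96001792, 1.576512)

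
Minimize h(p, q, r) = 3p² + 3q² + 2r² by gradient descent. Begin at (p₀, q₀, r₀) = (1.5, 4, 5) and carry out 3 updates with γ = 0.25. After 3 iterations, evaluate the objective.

0.85546875

∇h = (6p, 6q, 4r)
Step 1: at (1.5, 4, 5), ∇h = (9, 24, 20) → (1.5, 4, 5) − 0.25·(9, 24, 20) = (-0.75, -2, 0)
Step 2: at (-0.75, -2, 0), ∇h = (-4.5, -12, 0) → (-0.75, -2, 0) − 0.25·(-4.5, -12, 0) = (0.375, 1, 0)
Step 3: at (0.375, 1, 0), ∇h = (2.25, 6, 0) → (0.375, 1, 0) − 0.25·(2.25, 6, 0) = (-0.1875, -0.5, 0)
h(-0.1875, -0.5, 0) = 0.85546875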